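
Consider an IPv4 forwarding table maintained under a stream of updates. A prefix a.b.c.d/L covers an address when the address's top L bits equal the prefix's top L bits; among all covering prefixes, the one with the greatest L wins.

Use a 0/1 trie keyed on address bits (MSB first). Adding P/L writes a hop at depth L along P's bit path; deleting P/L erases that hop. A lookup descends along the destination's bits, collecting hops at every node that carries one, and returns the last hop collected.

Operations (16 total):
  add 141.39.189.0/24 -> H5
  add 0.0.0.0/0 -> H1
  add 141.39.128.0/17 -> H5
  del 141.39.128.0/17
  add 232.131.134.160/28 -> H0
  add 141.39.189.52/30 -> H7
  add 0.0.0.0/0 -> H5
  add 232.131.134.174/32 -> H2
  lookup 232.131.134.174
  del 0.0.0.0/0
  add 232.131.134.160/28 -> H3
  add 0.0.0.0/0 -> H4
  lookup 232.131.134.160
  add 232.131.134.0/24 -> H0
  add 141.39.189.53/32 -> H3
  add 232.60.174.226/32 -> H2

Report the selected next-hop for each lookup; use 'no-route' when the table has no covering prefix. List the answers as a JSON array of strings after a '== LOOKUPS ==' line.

Apply in order:
  add 141.39.189.0/24 -> H5 at depth 24
  add 0.0.0.0/0 -> H1 at depth 0
  add 141.39.128.0/17 -> H5 at depth 17
  - 141.39.128.0/17 clear@17
  add 232.131.134.160/28 -> H0 at depth 28
  add 141.39.189.52/30 -> H7 at depth 30
  add 0.0.0.0/0 -> H5 at depth 0
  add 232.131.134.174/32 -> H2 at depth 32
  Q 232.131.134.174: descend 11101000100000111000011010101110 ; hops seen [H5,H0,H2] ; pick H2
  - 0.0.0.0/0 clear@0
  add 232.131.134.160/28 -> H3 at depth 28
  add 0.0.0.0/0 -> H4 at depth 0
  Q 232.131.134.160: descend 1110100010000011100001101010 ; hops seen [H4,H3] ; pick H3
  add 232.131.134.0/24 -> H0 at depth 24
  add 141.39.189.53/32 -> H3 at depth 32
  add 232.60.174.226/32 -> H2 at depth 32

== LOOKUPS ==
["H2","H3"]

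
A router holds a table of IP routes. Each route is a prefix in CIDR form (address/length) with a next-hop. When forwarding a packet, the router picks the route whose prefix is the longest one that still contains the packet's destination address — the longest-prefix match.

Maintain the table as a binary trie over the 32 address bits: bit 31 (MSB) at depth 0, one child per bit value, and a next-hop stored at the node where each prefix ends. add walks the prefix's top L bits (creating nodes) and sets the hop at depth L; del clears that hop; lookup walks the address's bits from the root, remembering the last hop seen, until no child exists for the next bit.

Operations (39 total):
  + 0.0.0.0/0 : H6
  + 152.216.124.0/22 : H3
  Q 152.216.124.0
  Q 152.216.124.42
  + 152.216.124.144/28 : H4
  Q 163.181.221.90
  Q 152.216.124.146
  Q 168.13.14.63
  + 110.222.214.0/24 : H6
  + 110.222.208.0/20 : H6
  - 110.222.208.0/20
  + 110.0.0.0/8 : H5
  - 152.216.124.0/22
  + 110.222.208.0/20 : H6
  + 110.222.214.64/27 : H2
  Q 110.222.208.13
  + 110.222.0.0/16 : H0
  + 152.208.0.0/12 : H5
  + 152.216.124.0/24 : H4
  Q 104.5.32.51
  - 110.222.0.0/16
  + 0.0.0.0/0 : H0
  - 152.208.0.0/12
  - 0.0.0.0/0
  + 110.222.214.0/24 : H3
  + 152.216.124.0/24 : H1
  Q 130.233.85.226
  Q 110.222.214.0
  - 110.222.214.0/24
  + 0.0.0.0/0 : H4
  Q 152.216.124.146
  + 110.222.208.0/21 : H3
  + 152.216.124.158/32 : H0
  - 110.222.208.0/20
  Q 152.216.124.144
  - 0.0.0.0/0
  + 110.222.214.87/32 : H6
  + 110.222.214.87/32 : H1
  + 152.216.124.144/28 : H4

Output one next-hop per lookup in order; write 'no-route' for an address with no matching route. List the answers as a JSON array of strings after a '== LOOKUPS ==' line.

Trace:
  add 0.0.0.0/0 -> H6 at depth 0
  add 152.216.124.0/22 -> H3 at depth 22
  lookup 152.216.124.0: bits 1001100011011000011111 walk d0:H6→d1:-→d2:-→d3:-→d4:-→d5:-→d6:-→d7:-→d8:-→d9:-→d10:-→d11:-→d12:-→d13:-→d14:-→d15:-→d16:-→d17:-→d18:-→d19:-→d20:-→d21:-→d22:H3 -> H3
  lookup 152.216.124.42: bits 1001100011011000011111 walk d0:H6→d1:-→d2:-→d3:-→d4:-→d5:-→d6:-→d7:-→d8:-→d9:-→d10:-→d11:-→d12:-→d13:-→d14:-→d15:-→d16:-→d17:-→d18:-→d19:-→d20:-→d21:-→d22:H3 -> H3
  add 152.216.124.144/28 -> H4 at depth 28
  lookup 163.181.221.90: bits 10 walk d0:H6→d1:-→d2:- -> H6
  lookup 152.216.124.146: bits 1001100011011000011111001001 walk d0:H6→d1:-→d2:-→d3:-→d4:-→d5:-→d6:-→d7:-→d8:-→d9:-→d10:-→d11:-→d12:-→d13:-→d14:-→d15:-→d16:-→d17:-→d18:-→d19:-→d20:-→d21:-→d22:H3→d23:-→d24:-→d25:-→d26:-→d27:-→d28:H4 -> H4
  lookup 168.13.14.63: bits 10 walk d0:H6→d1:-→d2:- -> H6
  add 110.222.214.0/24 -> H6 at depth 24
  add 110.222.208.0/20 -> H6 at depth 20
  - 110.222.208.0/20 clear@20
  add 110.0.0.0/8 -> H5 at depth 8
  - 152.216.124.0/22 clear@22
  add 110.222.208.0/20 -> H6 at depth 20
  add 110.222.214.64/27 -> H2 at depth 27
  lookup 110.222.208.13: bits 011011101101111011010 walk d0:H6→d1:-→d2:-→d3:-→d4:-→d5:-→d6:-→d7:-→d8:H5→d9:-→d10:-→d11:-→d12:-→d13:-→d14:-→d15:-→d16:-→d17:-→d18:-→d19:-→d20:H6→d21:- -> H6
  add 110.222.0.0/16 -> H0 at depth 16
  add 152.208.0.0/12 -> H5 at depth 12
  add 152.216.124.0/24 -> H4 at depth 24
  lookup 104.5.32.51: bits 01101 walk d0:H6→d1:-→d2:-→d3:-→d4:-→d5:- -> H6
  - 110.222.0.0/16 clear@16
  add 0.0.0.0/0 -> H0 at depth 0
  - 152.208.0.0/12 clear@12
  - 0.0.0.0/0 clear@0
  add 110.222.214.0/24 -> H3 at depth 24
  add 152.216.124.0/24 -> H1 at depth 24
  lookup 130.233.85.226: bits 100 walk d0:-→d1:-→d2:-→d3:- -> no-route
  lookup 110.222.214.0: bits 0110111011011110110101100 walk d0:-→d1:-→d2:-→d3:-→d4:-→d5:-→d6:-→d7:-→d8:H5→d9:-→d10:-→d11:-→d12:-→d13:-→d14:-→d15:-→d16:-→d17:-→d18:-→d19:-→d20:H6→d21:-→d22:-→d23:-→d24:H3→d25:- -> H3
  - 110.222.214.0/24 clear@24
  add 0.0.0.0/0 -> H4 at depth 0
  lookup 152.216.124.146: bits 1001100011011000011111001001 walk d0:H4→d1:-→d2:-→d3:-→d4:-→d5:-→d6:-→d7:-→d8:-→d9:-→d10:-→d11:-→d12:-→d13:-→d14:-→d15:-→d16:-→d17:-→d18:-→d19:-→d20:-→d21:-→d22:-→d23:-→d24:H1→d25:-→d26:-→d27:-→d28:H4 -> H4
  add 110.222.208.0/21 -> H3 at depth 21
  add 152.216.124.158/32 -> H0 at depth 32
  - 110.222.208.0/20 clear@20
  lookup 152.216.124.144: bits 1001100011011000011111001001 walk d0:H4→d1:-→d2:-→d3:-→d4:-→d5:-→d6:-→d7:-→d8:-→d9:-→d10:-→d11:-→d12:-→d13:-→d14:-→d15:-→d16:-→d17:-→d18:-→d19:-→d20:-→d21:-→d22:-→d23:-→d24:H1→d25:-→d26:-→d27:-→d28:H4 -> H4
  - 0.0.0.0/0 clear@0
  add 110.222.214.87/32 -> H6 at depth 32
  add 110.222.214.87/32 -> H1 at depth 32
  add 152.216.124.144/28 -> H4 at depth 28

== LOOKUPS ==
["H3","H3","H6","H4","H6","H6","H6","no-route","H3","H4","H4"]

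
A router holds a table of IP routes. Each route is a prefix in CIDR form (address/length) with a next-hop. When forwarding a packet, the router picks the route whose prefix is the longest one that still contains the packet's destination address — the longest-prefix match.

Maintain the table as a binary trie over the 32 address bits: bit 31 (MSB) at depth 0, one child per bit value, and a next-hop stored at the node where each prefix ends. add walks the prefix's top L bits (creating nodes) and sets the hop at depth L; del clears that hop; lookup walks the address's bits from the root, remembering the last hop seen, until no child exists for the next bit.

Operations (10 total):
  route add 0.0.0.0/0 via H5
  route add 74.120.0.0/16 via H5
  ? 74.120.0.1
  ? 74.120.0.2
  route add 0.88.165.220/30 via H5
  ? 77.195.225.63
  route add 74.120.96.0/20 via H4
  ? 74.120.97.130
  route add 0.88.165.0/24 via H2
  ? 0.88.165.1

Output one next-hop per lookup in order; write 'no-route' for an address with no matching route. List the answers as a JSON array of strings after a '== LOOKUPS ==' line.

Trace:
  add 0.0.0.0/0 -> H5 at depth 0
  add 74.120.0.0/16 -> H5 at depth 16
  Q 74.120.0.1: descend 0100101001111000 ; hops seen [H5,H5] ; pick H5
  Q 74.120.0.2: descend 0100101001111000 ; hops seen [H5,H5] ; pick H5
  add 0.88.165.220/30 -> H5 at depth 30
  Q 77.195.225.63: descend 01001 ; hops seen [H5] ; pick H5
  add 74.120.96.0/20 -> H4 at depth 20
  Q 74.120.97.130: descend 01001010011110000110 ; hops seen [H5,H5,H4] ; pick H4
  add 0.88.165.0/24 -> H2 at depth 24
  Q 0.88.165.1: descend 000000000101100010100101 ; hops seen [H5,H2] ; pick H2

== LOOKUPS ==
["H5","H5","H5","H4","H2"]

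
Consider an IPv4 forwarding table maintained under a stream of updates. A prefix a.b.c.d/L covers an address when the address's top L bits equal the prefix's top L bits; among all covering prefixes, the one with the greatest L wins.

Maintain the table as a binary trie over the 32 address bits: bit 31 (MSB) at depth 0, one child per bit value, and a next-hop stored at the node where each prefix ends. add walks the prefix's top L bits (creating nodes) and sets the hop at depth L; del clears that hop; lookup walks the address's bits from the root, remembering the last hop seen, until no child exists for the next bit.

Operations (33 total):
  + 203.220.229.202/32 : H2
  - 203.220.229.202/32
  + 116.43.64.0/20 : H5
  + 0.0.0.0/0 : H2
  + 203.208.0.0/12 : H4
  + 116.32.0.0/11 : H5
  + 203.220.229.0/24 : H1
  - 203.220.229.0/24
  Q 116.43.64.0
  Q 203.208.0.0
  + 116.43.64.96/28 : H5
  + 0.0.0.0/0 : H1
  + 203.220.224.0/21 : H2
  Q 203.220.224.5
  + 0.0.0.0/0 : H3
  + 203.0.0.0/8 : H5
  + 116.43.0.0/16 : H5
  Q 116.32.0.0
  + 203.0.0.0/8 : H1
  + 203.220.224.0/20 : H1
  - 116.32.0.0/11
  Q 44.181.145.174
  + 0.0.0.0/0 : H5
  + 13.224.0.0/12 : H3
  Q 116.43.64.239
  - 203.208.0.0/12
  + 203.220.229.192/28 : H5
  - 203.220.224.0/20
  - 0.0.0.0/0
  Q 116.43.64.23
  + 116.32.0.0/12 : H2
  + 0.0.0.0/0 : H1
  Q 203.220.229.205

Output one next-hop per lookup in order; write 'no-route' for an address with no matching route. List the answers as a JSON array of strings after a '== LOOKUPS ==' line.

Apply in order:
  + 203.220.229.202/32 (H2) depth=32
  del 203.220.229.202/32 (clear depth 32)
  + 116.43.64.0/20 (H5) depth=20
  + 0.0.0.0/0 (H2) depth=0
  + 203.208.0.0/12 (H4) depth=12
  + 116.32.0.0/11 (H5) depth=11
  + 203.220.229.0/24 (H1) depth=24
  del 203.220.229.0/24 (clear depth 24)
  lookup 116.43.64.0: bits 01110100001010110100 walk d0:H2→d1:-→d2:-→d3:-→d4:-→d5:-→d6:-→d7:-→d8:-→d9:-→d10:-→d11:H5→d12:-→d13:-→d14:-→d15:-→d16:-→d17:-→d18:-→d19:-→d20:H5 -> H5
  lookup 203.208.0.0: bits 110010111101 walk d0:H2→d1:-→d2:-→d3:-→d4:-→d5:-→d6:-→d7:-→d8:-→d9:-→d10:-→d11:-→d12:H4 -> H4
  + 116.43.64.96/28 (H5) depth=28
  + 0.0.0.0/0 (H1) depth=0
  + 203.220.224.0/21 (H2) depth=21
  lookup 203.220.224.5: bits 110010111101110011100 walk d0:H1→d1:-→d2:-→d3:-→d4:-→d5:-→d6:-→d7:-→d8:-→d9:-→d10:-→d11:-→d12:H4→d13:-→d14:-→d15:-→d16:-→d17:-→d18:-→d19:-→d20:-→d21:H2 -> H2
  + 0.0.0.0/0 (H3) depth=0
  + 203.0.0.0/8 (H5) depth=8
  + 116.43.0.0/16 (H5) depth=16
  lookup 116.32.0.0: bits 011101000010 walk d0:H3→d1:-→d2:-→d3:-→d4:-→d5:-→d6:-→d7:-→d8:-→d9:-→d10:-→d11:H5→d12:- -> H5
  + 203.0.0.0/8 (H1) depth=8
  + 203.220.224.0/20 (H1) depth=20
  del 116.32.0.0/11 (clear depth 11)
  lookup 44.181.145.174: bits 0 walk d0:H3→d1:- -> H3
  + 0.0.0.0/0 (H5) depth=0
  + 13.224.0.0/12 (H3) depth=12
  lookup 116.43.64.239: bits 011101000010101101000000 walk d0:H5→d1:-→d2:-→d3:-→d4:-→d5:-→d6:-→d7:-→d8:-→d9:-→d10:-→d11:-→d12:-→d13:-→d14:-→d15:-→d16:H5→d17:-→d18:-→d19:-→d20:H5→d21:-→d22:-→d23:-→d24:- -> H5
  del 203.208.0.0/12 (clear depth 12)
  + 203.220.229.192/28 (H5) depth=28
  del 203.220.224.0/20 (clear depth 20)
  del 0.0.0.0/0 (clear depth 0)
  lookup 116.43.64.23: bits 0111010000101011010000000 walk d0:-→d1:-→d2:-→d3:-→d4:-→d5:-→d6:-→d7:-→d8:-→d9:-→d10:-→d11:-→d12:-→d13:-→d14:-→d15:-→d16:H5→d17:-→d18:-→d19:-→d20:H5→d21:-→d22:-→d23:-→d24:-→d25:- -> H5
  + 116.32.0.0/12 (H2) depth=12
  + 0.0.0.0/0 (H1) depth=0
  lookup 203.220.229.205: bits 11001011110111001110010111001 walk d0:H1→d1:-→d2:-→d3:-→d4:-→d5:-→d6:-→d7:-→d8:H1→d9:-→d10:-→d11:-→d12:-→d13:-→d14:-→d15:-→d16:-→d17:-→d18:-→d19:-→d20:-→d21:H2→d22:-→d23:-→d24:-→d25:-→d26:-→d27:-→d28:H5→d29:- -> H5

== LOOKUPS ==
["H5","H4","H2","H5","H3","H5","H5","H5"]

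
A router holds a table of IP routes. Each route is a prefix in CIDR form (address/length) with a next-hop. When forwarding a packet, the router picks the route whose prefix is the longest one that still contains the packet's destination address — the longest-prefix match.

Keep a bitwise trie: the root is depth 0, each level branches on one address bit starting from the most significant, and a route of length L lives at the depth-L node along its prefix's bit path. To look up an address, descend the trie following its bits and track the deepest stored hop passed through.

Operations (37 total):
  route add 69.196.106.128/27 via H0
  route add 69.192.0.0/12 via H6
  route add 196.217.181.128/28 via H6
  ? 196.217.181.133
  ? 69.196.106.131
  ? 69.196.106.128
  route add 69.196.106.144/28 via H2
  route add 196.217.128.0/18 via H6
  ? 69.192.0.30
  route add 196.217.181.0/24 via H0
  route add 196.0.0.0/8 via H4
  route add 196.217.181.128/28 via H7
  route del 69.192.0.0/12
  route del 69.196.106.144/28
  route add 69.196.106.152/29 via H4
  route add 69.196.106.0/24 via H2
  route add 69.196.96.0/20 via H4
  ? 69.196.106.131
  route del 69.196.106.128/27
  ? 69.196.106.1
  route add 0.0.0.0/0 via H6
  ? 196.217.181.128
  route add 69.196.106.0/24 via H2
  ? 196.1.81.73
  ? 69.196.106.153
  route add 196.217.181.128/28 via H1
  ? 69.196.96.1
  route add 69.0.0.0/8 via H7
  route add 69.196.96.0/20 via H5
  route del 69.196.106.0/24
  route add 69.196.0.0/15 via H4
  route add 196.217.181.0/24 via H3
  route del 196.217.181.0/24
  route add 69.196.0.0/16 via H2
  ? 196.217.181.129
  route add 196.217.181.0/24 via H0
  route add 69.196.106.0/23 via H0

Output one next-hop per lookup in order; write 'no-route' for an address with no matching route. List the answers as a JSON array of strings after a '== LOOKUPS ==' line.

Trace:
  add 69.196.106.128/27 -> H0 at depth 27
  add 69.192.0.0/12 -> H6 at depth 12
  add 196.217.181.128/28 -> H6 at depth 28
  Q 196.217.181.133: descend 1100010011011001101101011000 ; hops seen [H6] ; pick H6
  Q 69.196.106.131: descend 010001011100010001101010100 ; hops seen [H6,H0] ; pick H0
  Q 69.196.106.128: descend 010001011100010001101010100 ; hops seen [H6,H0] ; pick H0
  add 69.196.106.144/28 -> H2 at depth 28
  add 196.217.128.0/18 -> H6 at depth 18
  Q 69.192.0.30: descend 0100010111000 ; hops seen [H6] ; pick H6
  add 196.217.181.0/24 -> H0 at depth 24
  add 196.0.0.0/8 -> H4 at depth 8
  add 196.217.181.128/28 -> H7 at depth 28
  - 69.192.0.0/12 clear@12
  - 69.196.106.144/28 clear@28
  add 69.196.106.152/29 -> H4 at depth 29
  add 69.196.106.0/24 -> H2 at depth 24
  add 69.196.96.0/20 -> H4 at depth 20
  Q 69.196.106.131: descend 010001011100010001101010100 ; hops seen [H4,H2,H0] ; pick H0
  - 69.196.106.128/27 clear@27
  Q 69.196.106.1: descend 010001011100010001101010 ; hops seen [H4,H2] ; pick H2
  add 0.0.0.0/0 -> H6 at depth 0
  Q 196.217.181.128: descend 1100010011011001101101011000 ; hops seen [H6,H4,H6,H0,H7] ; pick H7
  add 69.196.106.0/24 -> H2 at depth 24
  Q 196.1.81.73: descend 11000100 ; hops seen [H6,H4] ; pick H4
  Q 69.196.106.153: descend 01000101110001000110101010011 ; hops seen [H6,H4,H2,H4] ; pick H4
  add 196.217.181.128/28 -> H1 at depth 28
  Q 69.196.96.1: descend 01000101110001000110 ; hops seen [H6,H4] ; pick H4
  add 69.0.0.0/8 -> H7 at depth 8
  add 69.196.96.0/20 -> H5 at depth 20
  - 69.196.106.0/24 clear@24
  add 69.196.0.0/15 -> H4 at depth 15
  add 196.217.181.0/24 -> H3 at depth 24
  - 196.217.181.0/24 clear@24
  add 69.196.0.0/16 -> H2 at depth 16
  Q 196.217.181.129: descend 1100010011011001101101011000 ; hops seen [H6,H4,H6,H1] ; pick H1
  add 196.217.181.0/24 -> H0 at depth 24
  add 69.196.106.0/23 -> H0 at depth 23

== LOOKUPS ==
["H6","H0","H0","H6","H0","H2","H7","H4","H4","H4","H1"]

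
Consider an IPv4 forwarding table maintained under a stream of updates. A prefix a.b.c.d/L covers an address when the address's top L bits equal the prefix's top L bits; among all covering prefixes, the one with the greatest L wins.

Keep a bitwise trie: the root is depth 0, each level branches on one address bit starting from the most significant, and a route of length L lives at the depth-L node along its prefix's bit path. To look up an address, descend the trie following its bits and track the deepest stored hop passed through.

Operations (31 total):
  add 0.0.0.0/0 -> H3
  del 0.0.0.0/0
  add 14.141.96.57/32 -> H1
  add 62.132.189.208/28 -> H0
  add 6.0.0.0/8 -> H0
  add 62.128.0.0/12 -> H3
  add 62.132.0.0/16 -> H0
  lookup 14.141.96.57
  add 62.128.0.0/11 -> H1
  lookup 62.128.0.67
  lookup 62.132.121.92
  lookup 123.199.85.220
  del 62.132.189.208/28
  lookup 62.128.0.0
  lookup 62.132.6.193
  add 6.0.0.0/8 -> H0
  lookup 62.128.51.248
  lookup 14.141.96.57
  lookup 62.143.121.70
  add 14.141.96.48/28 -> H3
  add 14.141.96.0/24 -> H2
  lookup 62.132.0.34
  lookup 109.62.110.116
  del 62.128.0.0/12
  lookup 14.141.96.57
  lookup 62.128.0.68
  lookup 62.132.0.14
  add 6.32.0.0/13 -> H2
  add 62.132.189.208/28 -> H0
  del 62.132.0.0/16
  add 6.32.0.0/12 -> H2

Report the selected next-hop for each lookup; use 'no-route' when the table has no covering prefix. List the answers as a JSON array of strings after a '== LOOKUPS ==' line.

Process each operation:
  add 0.0.0.0/0 -> H3 at depth 0
  del 0.0.0.0/0 (clear depth 0)
  add 14.141.96.57/32 -> H1 at depth 32
  add 62.132.189.208/28 -> H0 at depth 28
  add 6.0.0.0/8 -> H0 at depth 8
  add 62.128.0.0/12 -> H3 at depth 12
  add 62.132.0.0/16 -> H0 at depth 16
  Q 14.141.96.57: descend 00001110100011010110000000111001 ; hops seen [H1] ; pick H1
  add 62.128.0.0/11 -> H1 at depth 11
  Q 62.128.0.67: descend 0011111010000 ; hops seen [H1,H3] ; pick H3
  Q 62.132.121.92: descend 0011111010000100 ; hops seen [H1,H3,H0] ; pick H0
  Q 123.199.85.220: descend 0 ; hops seen [∅] ; pick no-route
  del 62.132.189.208/28 (clear depth 28)
  Q 62.128.0.0: descend 0011111010000 ; hops seen [H1,H3] ; pick H3
  Q 62.132.6.193: descend 0011111010000100 ; hops seen [H1,H3,H0] ; pick H0
  add 6.0.0.0/8 -> H0 at depth 8
  Q 62.128.51.248: descend 0011111010000 ; hops seen [H1,H3] ; pick H3
  Q 14.141.96.57: descend 00001110100011010110000000111001 ; hops seen [H1] ; pick H1
  Q 62.143.121.70: descend 001111101000 ; hops seen [H1,H3] ; pick H3
  add 14.141.96.48/28 -> H3 at depth 28
  add 14.141.96.0/24 -> H2 at depth 24
  Q 62.132.0.34: descend 0011111010000100 ; hops seen [H1,H3,H0] ; pick H0
  Q 109.62.110.116: descend 0 ; hops seen [∅] ; pick no-route
  del 62.128.0.0/12 (clear depth 12)
  Q 14.141.96.57: descend 00001110100011010110000000111001 ; hops seen [H2,H3,H1] ; pick H1
  Q 62.128.0.68: descend 0011111010000 ; hops seen [H1] ; pick H1
  Q 62.132.0.14: descend 0011111010000100 ; hops seen [H1,H0] ; pick H0
  add 6.32.0.0/13 -> H2 at depth 13
  add 62.132.189.208/28 -> H0 at depth 28
  del 62.132.0.0/16 (clear depth 16)
  add 6.32.0.0/12 -> H2 at depth 12

== LOOKUPS ==
["H1","H3","H0","no-route","H3","H0","H3","H1","H3","H0","no-route","H1","H1","H0"]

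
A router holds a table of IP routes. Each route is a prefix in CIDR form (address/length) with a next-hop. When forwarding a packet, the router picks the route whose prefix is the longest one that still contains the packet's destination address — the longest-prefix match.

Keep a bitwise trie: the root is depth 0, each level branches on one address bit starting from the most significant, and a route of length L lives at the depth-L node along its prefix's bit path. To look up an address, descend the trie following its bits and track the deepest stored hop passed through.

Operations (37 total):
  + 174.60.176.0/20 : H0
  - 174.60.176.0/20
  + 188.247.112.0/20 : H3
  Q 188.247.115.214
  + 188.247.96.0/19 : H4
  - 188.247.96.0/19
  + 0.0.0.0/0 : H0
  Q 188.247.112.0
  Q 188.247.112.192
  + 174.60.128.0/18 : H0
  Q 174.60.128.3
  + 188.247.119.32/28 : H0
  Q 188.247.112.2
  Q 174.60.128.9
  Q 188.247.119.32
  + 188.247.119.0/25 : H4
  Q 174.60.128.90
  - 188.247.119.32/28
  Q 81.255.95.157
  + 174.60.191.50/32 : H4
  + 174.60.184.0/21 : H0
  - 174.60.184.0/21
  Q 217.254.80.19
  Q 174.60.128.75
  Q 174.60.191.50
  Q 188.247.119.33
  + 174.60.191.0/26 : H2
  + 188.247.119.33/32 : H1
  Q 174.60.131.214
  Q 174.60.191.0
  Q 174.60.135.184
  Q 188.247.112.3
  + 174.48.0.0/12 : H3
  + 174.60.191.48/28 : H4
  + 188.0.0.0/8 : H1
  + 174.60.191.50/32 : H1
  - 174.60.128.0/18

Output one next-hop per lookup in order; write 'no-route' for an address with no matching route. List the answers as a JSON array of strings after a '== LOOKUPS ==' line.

Trace:
  + 174.60.176.0/20 (H0) depth=20
  del 174.60.176.0/20 (clear depth 20)
  + 188.247.112.0/20 (H3) depth=20
  ? 188.247.115.214  path d0:-→d1:-→d2:-→d3:-→d4:-→d5:-→d6:-→d7:-→d8:-→d9:-→d10:-→d11:-→d12:-→d13:-→d14:-→d15:-→d16:-→d17:-→d18:-→d19:-→d20:H3  best=H3
  + 188.247.96.0/19 (H4) depth=19
  del 188.247.96.0/19 (clear depth 19)
  + 0.0.0.0/0 (H0) depth=0
  ? 188.247.112.0  path d0:H0→d1:-→d2:-→d3:-→d4:-→d5:-→d6:-→d7:-→d8:-→d9:-→d10:-→d11:-→d12:-→d13:-→d14:-→d15:-→d16:-→d17:-→d18:-→d19:-→d20:H3  best=H3
  ? 188.247.112.192  path d0:H0→d1:-→d2:-→d3:-→d4:-→d5:-→d6:-→d7:-→d8:-→d9:-→d10:-→d11:-→d12:-→d13:-→d14:-→d15:-→d16:-→d17:-→d18:-→d19:-→d20:H3  best=H3
  + 174.60.128.0/18 (H0) depth=18
  ? 174.60.128.3  path d0:H0→d1:-→d2:-→d3:-→d4:-→d5:-→d6:-→d7:-→d8:-→d9:-→d10:-→d11:-→d12:-→d13:-→d14:-→d15:-→d16:-→d17:-→d18:H0  best=H0
  + 188.247.119.32/28 (H0) depth=28
  ? 188.247.112.2  path d0:H0→d1:-→d2:-→d3:-→d4:-→d5:-→d6:-→d7:-→d8:-→d9:-→d10:-→d11:-→d12:-→d13:-→d14:-→d15:-→d16:-→d17:-→d18:-→d19:-→d20:H3→d21:-  best=H3
  ? 174.60.128.9  path d0:H0→d1:-→d2:-→d3:-→d4:-→d5:-→d6:-→d7:-→d8:-→d9:-→d10:-→d11:-→d12:-→d13:-→d14:-→d15:-→d16:-→d17:-→d18:H0  best=H0
  ? 188.247.119.32  path d0:H0→d1:-→d2:-→d3:-→d4:-→d5:-→d6:-→d7:-→d8:-→d9:-→d10:-→d11:-→d12:-→d13:-→d14:-→d15:-→d16:-→d17:-→d18:-→d19:-→d20:H3→d21:-→d22:-→d23:-→d24:-→d25:-→d26:-→d27:-→d28:H0  best=H0
  + 188.247.119.0/25 (H4) depth=25
  ? 174.60.128.90  path d0:H0→d1:-→d2:-→d3:-→d4:-→d5:-→d6:-→d7:-→d8:-→d9:-→d10:-→d11:-→d12:-→d13:-→d14:-→d15:-→d16:-→d17:-→d18:H0  best=H0
  del 188.247.119.32/28 (clear depth 28)
  ? 81.255.95.157  path d0:H0  best=H0
  + 174.60.191.50/32 (H4) depth=32
  + 174.60.184.0/21 (H0) depth=21
  del 174.60.184.0/21 (clear depth 21)
  ? 217.254.80.19  path d0:H0→d1:-  best=H0
  ? 174.60.128.75  path d0:H0→d1:-→d2:-→d3:-→d4:-→d5:-→d6:-→d7:-→d8:-→d9:-→d10:-→d11:-→d12:-→d13:-→d14:-→d15:-→d16:-→d17:-→d18:H0  best=H0
  ? 174.60.191.50  path d0:H0→d1:-→d2:-→d3:-→d4:-→d5:-→d6:-→d7:-→d8:-→d9:-→d10:-→d11:-→d12:-→d13:-→d14:-→d15:-→d16:-→d17:-→d18:H0→d19:-→d20:-→d21:-→d22:-→d23:-→d24:-→d25:-→d26:-→d27:-→d28:-→d29:-→d30:-→d31:-→d32:H4  best=H4
  ? 188.247.119.33  path d0:H0→d1:-→d2:-→d3:-→d4:-→d5:-→d6:-→d7:-→d8:-→d9:-→d10:-→d11:-→d12:-→d13:-→d14:-→d15:-→d16:-→d17:-→d18:-→d19:-→d20:H3→d21:-→d22:-→d23:-→d24:-→d25:H4→d26:-→d27:-→d28:-  best=H4
  + 174.60.191.0/26 (H2) depth=26
  + 188.247.119.33/32 (H1) depth=32
  ? 174.60.131.214  path d0:H0→d1:-→d2:-→d3:-→d4:-→d5:-→d6:-→d7:-→d8:-→d9:-→d10:-→d11:-→d12:-→d13:-→d14:-→d15:-→d16:-→d17:-→d18:H0  best=H0
  ? 174.60.191.0  path d0:H0→d1:-→d2:-→d3:-→d4:-→d5:-→d6:-→d7:-→d8:-→d9:-→d10:-→d11:-→d12:-→d13:-→d14:-→d15:-→d16:-→d17:-→d18:H0→d19:-→d20:-→d21:-→d22:-→d23:-→d24:-→d25:-→d26:H2  best=H2
  ? 174.60.135.184  path d0:H0→d1:-→d2:-→d3:-→d4:-→d5:-→d6:-→d7:-→d8:-→d9:-→d10:-→d11:-→d12:-→d13:-→d14:-→d15:-→d16:-→d17:-→d18:H0  best=H0
  ? 188.247.112.3  path d0:H0→d1:-→d2:-→d3:-→d4:-→d5:-→d6:-→d7:-→d8:-→d9:-→d10:-→d11:-→d12:-→d13:-→d14:-→d15:-→d16:-→d17:-→d18:-→d19:-→d20:H3→d21:-  best=H3
  + 174.48.0.0/12 (H3) depth=12
  + 174.60.191.48/28 (H4) depth=28
  + 188.0.0.0/8 (H1) depth=8
  + 174.60.191.50/32 (H1) depth=32
  del 174.60.128.0/18 (clear depth 18)

== LOOKUPS ==
["H3","H3","H3","H0","H3","H0","H0","H0","H0","H0","H0","H4","H4","H0","H2","H0","H3"]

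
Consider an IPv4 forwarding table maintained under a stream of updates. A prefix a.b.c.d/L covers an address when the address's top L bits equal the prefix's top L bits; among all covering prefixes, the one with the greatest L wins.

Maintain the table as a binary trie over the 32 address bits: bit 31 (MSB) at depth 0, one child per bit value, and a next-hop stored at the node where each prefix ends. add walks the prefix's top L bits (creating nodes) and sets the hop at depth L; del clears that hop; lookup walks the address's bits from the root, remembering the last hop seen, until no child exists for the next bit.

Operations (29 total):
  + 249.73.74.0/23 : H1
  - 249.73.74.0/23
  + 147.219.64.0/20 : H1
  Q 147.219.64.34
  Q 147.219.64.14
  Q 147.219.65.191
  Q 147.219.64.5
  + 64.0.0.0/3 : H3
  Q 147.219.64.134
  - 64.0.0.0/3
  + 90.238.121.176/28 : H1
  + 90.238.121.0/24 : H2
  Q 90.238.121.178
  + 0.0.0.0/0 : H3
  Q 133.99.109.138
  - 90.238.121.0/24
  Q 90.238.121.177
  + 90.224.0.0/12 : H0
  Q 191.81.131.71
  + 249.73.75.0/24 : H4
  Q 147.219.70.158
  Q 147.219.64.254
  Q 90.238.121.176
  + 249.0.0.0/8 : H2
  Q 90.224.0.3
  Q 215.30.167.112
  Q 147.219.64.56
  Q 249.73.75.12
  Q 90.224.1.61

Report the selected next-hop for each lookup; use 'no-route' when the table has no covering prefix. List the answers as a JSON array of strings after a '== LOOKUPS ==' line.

Trace:
  + 249.73.74.0/23 (H1) depth=23
  del 249.73.74.0/23 (clear depth 23)
  + 147.219.64.0/20 (H1) depth=20
  Q 147.219.64.34: descend 10010011110110110100 ; hops seen [H1] ; pick H1
  Q 147.219.64.14: descend 10010011110110110100 ; hops seen [H1] ; pick H1
  Q 147.219.65.191: descend 10010011110110110100 ; hops seen [H1] ; pick H1
  Q 147.219.64.5: descend 10010011110110110100 ; hops seen [H1] ; pick H1
  + 64.0.0.0/3 (H3) depth=3
  Q 147.219.64.134: descend 10010011110110110100 ; hops seen [H1] ; pick H1
  del 64.0.0.0/3 (clear depth 3)
  + 90.238.121.176/28 (H1) depth=28
  + 90.238.121.0/24 (H2) depth=24
  Q 90.238.121.178: descend 0101101011101110011110011011 ; hops seen [H2,H1] ; pick H1
  + 0.0.0.0/0 (H3) depth=0
  Q 133.99.109.138: descend 100 ; hops seen [H3] ; pick H3
  del 90.238.121.0/24 (clear depth 24)
  Q 90.238.121.177: descend 0101101011101110011110011011 ; hops seen [H3,H1] ; pick H1
  + 90.224.0.0/12 (H0) depth=12
  Q 191.81.131.71: descend 10 ; hops seen [H3] ; pick H3
  + 249.73.75.0/24 (H4) depth=24
  Q 147.219.70.158: descend 10010011110110110100 ; hops seen [H3,H1] ; pick H1
  Q 147.219.64.254: descend 10010011110110110100 ; hops seen [H3,H1] ; pick H1
  Q 90.238.121.176: descend 0101101011101110011110011011 ; hops seen [H3,H0,H1] ; pick H1
  + 249.0.0.0/8 (H2) depth=8
  Q 90.224.0.3: descend 010110101110 ; hops seen [H3,H0] ; pick H0
  Q 215.30.167.112: descend 11 ; hops seen [H3] ; pick H3
  Q 147.219.64.56: descend 10010011110110110100 ; hops seen [H3,H1] ; pick H1
  Q 249.73.75.12: descend 111110010100100101001011 ; hops seen [H3,H2,H4] ; pick H4
  Q 90.224.1.61: descend 010110101110 ; hops seen [H3,H0] ; pick H0

== LOOKUPS ==
["H1","H1","H1","H1","H1","H1","H3","H1","H3","H1","H1","H1","H0","H3","H1","H4","H0"]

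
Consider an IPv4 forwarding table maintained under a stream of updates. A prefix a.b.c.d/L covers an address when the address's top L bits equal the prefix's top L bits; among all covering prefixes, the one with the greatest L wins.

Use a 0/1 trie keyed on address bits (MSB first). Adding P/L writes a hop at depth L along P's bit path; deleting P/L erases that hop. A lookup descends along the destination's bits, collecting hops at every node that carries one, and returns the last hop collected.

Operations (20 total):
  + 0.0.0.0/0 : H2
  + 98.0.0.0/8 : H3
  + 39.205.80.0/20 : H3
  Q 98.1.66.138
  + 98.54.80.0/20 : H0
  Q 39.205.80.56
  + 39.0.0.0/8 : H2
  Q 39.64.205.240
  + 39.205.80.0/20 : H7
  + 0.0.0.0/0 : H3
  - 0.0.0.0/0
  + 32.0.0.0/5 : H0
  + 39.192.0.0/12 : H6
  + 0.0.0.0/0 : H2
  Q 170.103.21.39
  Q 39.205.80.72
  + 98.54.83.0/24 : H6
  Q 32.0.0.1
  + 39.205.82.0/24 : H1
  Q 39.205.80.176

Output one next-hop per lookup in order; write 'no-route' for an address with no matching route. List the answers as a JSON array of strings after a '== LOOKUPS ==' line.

Trace:
  add 0.0.0.0/0 -> H2 at depth 0
  add 98.0.0.0/8 -> H3 at depth 8
  add 39.205.80.0/20 -> H3 at depth 20
  Q 98.1.66.138: descend 01100010 ; hops seen [H2,H3] ; pick H3
  add 98.54.80.0/20 -> H0 at depth 20
  Q 39.205.80.56: descend 00100111110011010101 ; hops seen [H2,H3] ; pick H3
  add 39.0.0.0/8 -> H2 at depth 8
  Q 39.64.205.240: descend 00100111 ; hops seen [H2,H2] ; pick H2
  add 39.205.80.0/20 -> H7 at depth 20
  add 0.0.0.0/0 -> H3 at depth 0
  del 0.0.0.0/0 (clear depth 0)
  add 32.0.0.0/5 -> H0 at depth 5
  add 39.192.0.0/12 -> H6 at depth 12
  add 0.0.0.0/0 -> H2 at depth 0
  Q 170.103.21.39: descend ε ; hops seen [H2] ; pick H2
  Q 39.205.80.72: descend 00100111110011010101 ; hops seen [H2,H0,H2,H6,H7] ; pick H7
  add 98.54.83.0/24 -> H6 at depth 24
  Q 32.0.0.1: descend 00100 ; hops seen [H2,H0] ; pick H0
  add 39.205.82.0/24 -> H1 at depth 24
  Q 39.205.80.176: descend 0010011111001101010100 ; hops seen [H2,H0,H2,H6,H7] ; pick H7

== LOOKUPS ==
["H3","H3","H2","H2","H7","H0","H7"]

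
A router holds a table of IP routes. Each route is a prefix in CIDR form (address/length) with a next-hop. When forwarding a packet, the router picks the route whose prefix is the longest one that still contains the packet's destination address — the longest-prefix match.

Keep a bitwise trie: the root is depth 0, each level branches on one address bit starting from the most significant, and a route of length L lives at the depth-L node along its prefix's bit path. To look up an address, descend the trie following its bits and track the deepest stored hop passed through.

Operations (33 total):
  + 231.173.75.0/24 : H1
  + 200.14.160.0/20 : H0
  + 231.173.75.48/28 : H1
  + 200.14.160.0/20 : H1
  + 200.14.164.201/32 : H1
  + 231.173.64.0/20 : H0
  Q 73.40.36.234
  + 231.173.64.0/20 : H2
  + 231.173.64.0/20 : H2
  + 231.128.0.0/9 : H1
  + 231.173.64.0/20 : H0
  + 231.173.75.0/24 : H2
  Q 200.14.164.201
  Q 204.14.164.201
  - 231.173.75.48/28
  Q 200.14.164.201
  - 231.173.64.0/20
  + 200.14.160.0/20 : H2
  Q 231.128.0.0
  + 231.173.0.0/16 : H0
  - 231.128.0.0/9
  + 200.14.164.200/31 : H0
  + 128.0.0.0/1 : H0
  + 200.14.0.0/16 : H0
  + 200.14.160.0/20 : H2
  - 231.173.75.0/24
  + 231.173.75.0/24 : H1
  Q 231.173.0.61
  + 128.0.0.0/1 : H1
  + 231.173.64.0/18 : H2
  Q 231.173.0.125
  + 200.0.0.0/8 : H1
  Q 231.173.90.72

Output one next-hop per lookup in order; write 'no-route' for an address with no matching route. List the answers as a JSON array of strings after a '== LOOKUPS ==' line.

Process each operation:
  + 231.173.75.0/24 (H1) depth=24
  + 200.14.160.0/20 (H0) depth=20
  + 231.173.75.48/28 (H1) depth=28
  + 200.14.160.0/20 (H1) depth=20
  + 200.14.164.201/32 (H1) depth=32
  + 231.173.64.0/20 (H0) depth=20
  lookup 73.40.36.234: bits ε walk d0:- -> no-route
  + 231.173.64.0/20 (H2) depth=20
  + 231.173.64.0/20 (H2) depth=20
  + 231.128.0.0/9 (H1) depth=9
  + 231.173.64.0/20 (H0) depth=20
  + 231.173.75.0/24 (H2) depth=24
  lookup 200.14.164.201: bits 11001000000011101010010011001001 walk d0:-→d1:-→d2:-→d3:-→d4:-→d5:-→d6:-→d7:-→d8:-→d9:-→d10:-→d11:-→d12:-→d13:-→d14:-→d15:-→d16:-→d17:-→d18:-→d19:-→d20:H1→d21:-→d22:-→d23:-→d24:-→d25:-→d26:-→d27:-→d28:-→d29:-→d30:-→d31:-→d32:H1 -> H1
  lookup 204.14.164.201: bits 11001 walk d0:-→d1:-→d2:-→d3:-→d4:-→d5:- -> no-route
  del 231.173.75.48/28 (clear depth 28)
  lookup 200.14.164.201: bits 11001000000011101010010011001001 walk d0:-→d1:-→d2:-→d3:-→d4:-→d5:-→d6:-→d7:-→d8:-→d9:-→d10:-→d11:-→d12:-→d13:-→d14:-→d15:-→d16:-→d17:-→d18:-→d19:-→d20:H1→d21:-→d22:-→d23:-→d24:-→d25:-→d26:-→d27:-→d28:-→d29:-→d30:-→d31:-→d32:H1 -> H1
  del 231.173.64.0/20 (clear depth 20)
  + 200.14.160.0/20 (H2) depth=20
  lookup 231.128.0.0: bits 1110011110 walk d0:-→d1:-→d2:-→d3:-→d4:-→d5:-→d6:-→d7:-→d8:-→d9:H1→d10:- -> H1
  + 231.173.0.0/16 (H0) depth=16
  del 231.128.0.0/9 (clear depth 9)
  + 200.14.164.200/31 (H0) depth=31
  + 128.0.0.0/1 (H0) depth=1
  + 200.14.0.0/16 (H0) depth=16
  + 200.14.160.0/20 (H2) depth=20
  del 231.173.75.0/24 (clear depth 24)
  + 231.173.75.0/24 (H1) depth=24
  lookup 231.173.0.61: bits 11100111101011010 walk d0:-→d1:H0→d2:-→d3:-→d4:-→d5:-→d6:-→d7:-→d8:-→d9:-→d10:-→d11:-→d12:-→d13:-→d14:-→d15:-→d16:H0→d17:- -> H0
  + 128.0.0.0/1 (H1) depth=1
  + 231.173.64.0/18 (H2) depth=18
  lookup 231.173.0.125: bits 11100111101011010 walk d0:-→d1:H1→d2:-→d3:-→d4:-→d5:-→d6:-→d7:-→d8:-→d9:-→d10:-→d11:-→d12:-→d13:-→d14:-→d15:-→d16:H0→d17:- -> H0
  + 200.0.0.0/8 (H1) depth=8
  lookup 231.173.90.72: bits 1110011110101101010 walk d0:-→d1:H1→d2:-→d3:-→d4:-→d5:-→d6:-→d7:-→d8:-→d9:-→d10:-→d11:-→d12:-→d13:-→d14:-→d15:-→d16:H0→d17:-→d18:H2→d19:- -> H2

== LOOKUPS ==
["no-route","H1","no-route","H1","H1","H0","H0","H2"]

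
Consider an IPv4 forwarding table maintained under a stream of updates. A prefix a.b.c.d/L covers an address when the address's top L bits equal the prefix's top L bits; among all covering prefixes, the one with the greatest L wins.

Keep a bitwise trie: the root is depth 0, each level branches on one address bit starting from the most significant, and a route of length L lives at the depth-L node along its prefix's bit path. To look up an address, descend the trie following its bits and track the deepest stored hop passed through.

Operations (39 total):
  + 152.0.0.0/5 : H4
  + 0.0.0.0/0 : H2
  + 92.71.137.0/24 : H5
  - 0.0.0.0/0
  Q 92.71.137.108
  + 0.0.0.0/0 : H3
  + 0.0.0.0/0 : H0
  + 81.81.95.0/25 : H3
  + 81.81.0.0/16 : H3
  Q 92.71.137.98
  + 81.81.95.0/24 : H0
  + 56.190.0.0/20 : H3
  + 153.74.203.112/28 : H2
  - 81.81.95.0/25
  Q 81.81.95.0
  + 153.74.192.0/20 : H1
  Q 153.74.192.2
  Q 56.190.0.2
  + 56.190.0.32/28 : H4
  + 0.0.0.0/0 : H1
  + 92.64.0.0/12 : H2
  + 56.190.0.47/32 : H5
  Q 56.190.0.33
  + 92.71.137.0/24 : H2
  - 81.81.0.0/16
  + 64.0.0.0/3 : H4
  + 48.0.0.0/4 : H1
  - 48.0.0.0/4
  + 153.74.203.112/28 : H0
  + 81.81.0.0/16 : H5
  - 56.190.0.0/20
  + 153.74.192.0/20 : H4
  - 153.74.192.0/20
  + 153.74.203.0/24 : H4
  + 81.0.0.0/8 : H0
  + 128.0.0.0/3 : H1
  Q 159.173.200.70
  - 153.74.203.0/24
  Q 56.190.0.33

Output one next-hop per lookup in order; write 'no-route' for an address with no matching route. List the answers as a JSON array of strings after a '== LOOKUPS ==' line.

Apply in order:
  add 152.0.0.0/5 -> H4 at depth 5
  add 0.0.0.0/0 -> H2 at depth 0
  add 92.71.137.0/24 -> H5 at depth 24
  - 0.0.0.0/0 clear@0
  Q 92.71.137.108: descend 010111000100011110001001 ; hops seen [H5] ; pick H5
  add 0.0.0.0/0 -> H3 at depth 0
  add 0.0.0.0/0 -> H0 at depth 0
  add 81.81.95.0/25 -> H3 at depth 25
  add 81.81.0.0/16 -> H3 at depth 16
  Q 92.71.137.98: descend 010111000100011110001001 ; hops seen [H0,H5] ; pick H5
  add 81.81.95.0/24 -> H0 at depth 24
  add 56.190.0.0/20 -> H3 at depth 20
  add 153.74.203.112/28 -> H2 at depth 28
  - 81.81.95.0/25 clear@25
  Q 81.81.95.0: descend 0101000101010001010111110 ; hops seen [H0,H3,H0] ; pick H0
  add 153.74.192.0/20 -> H1 at depth 20
  Q 153.74.192.2: descend 10011001010010101100 ; hops seen [H0,H4,H1] ; pick H1
  Q 56.190.0.2: descend 00111000101111100000 ; hops seen [H0,H3] ; pick H3
  add 56.190.0.32/28 -> H4 at depth 28
  add 0.0.0.0/0 -> H1 at depth 0
  add 92.64.0.0/12 -> H2 at depth 12
  add 56.190.0.47/32 -> H5 at depth 32
  Q 56.190.0.33: descend 0011100010111110000000000010 ; hops seen [H1,H3,H4] ; pick H4
  add 92.71.137.0/24 -> H2 at depth 24
  - 81.81.0.0/16 clear@16
  add 64.0.0.0/3 -> H4 at depth 3
  add 48.0.0.0/4 -> H1 at depth 4
  - 48.0.0.0/4 clear@4
  add 153.74.203.112/28 -> H0 at depth 28
  add 81.81.0.0/16 -> H5 at depth 16
  - 56.190.0.0/20 clear@20
  add 153.74.192.0/20 -> H4 at depth 20
  - 153.74.192.0/20 clear@20
  add 153.74.203.0/24 -> H4 at depth 24
  add 81.0.0.0/8 -> H0 at depth 8
  add 128.0.0.0/3 -> H1 at depth 3
  Q 159.173.200.70: descend 10011 ; hops seen [H1,H1,H4] ; pick H4
  - 153.74.203.0/24 clear@24
  Q 56.190.0.33: descend 0011100010111110000000000010 ; hops seen [H1,H4] ; pick H4

== LOOKUPS ==
["H5","H5","H0","H1","H3","H4","H4","H4"]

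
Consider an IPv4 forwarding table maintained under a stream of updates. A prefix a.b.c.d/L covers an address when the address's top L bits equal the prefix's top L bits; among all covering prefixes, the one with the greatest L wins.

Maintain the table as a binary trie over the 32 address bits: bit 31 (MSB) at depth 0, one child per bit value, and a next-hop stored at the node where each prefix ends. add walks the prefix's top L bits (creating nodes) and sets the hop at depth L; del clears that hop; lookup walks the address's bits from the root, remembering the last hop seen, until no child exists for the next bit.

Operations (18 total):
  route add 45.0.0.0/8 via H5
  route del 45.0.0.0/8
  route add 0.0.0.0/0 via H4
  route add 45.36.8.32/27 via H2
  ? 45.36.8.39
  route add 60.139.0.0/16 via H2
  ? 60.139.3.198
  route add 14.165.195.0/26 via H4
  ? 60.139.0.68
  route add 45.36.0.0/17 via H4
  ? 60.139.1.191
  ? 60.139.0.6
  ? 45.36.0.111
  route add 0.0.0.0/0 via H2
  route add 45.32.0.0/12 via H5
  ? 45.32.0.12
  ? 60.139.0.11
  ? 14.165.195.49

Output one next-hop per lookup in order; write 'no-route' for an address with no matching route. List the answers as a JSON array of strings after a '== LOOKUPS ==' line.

Trace:
  add 45.0.0.0/8 -> H5 at depth 8
  - 45.0.0.0/8 clear@8
  add 0.0.0.0/0 -> H4 at depth 0
  add 45.36.8.32/27 -> H2 at depth 27
  lookup 45.36.8.39: bits 001011010010010000001000001 walk d0:H4→d1:-→d2:-→d3:-→d4:-→d5:-→d6:-→d7:-→d8:-→d9:-→d10:-→d11:-→d12:-→d13:-→d14:-→d15:-→d16:-→d17:-→d18:-→d19:-→d20:-→d21:-→d22:-→d23:-→d24:-→d25:-→d26:-→d27:H2 -> H2
  add 60.139.0.0/16 -> H2 at depth 16
  lookup 60.139.3.198: bits 0011110010001011 walk d0:H4→d1:-→d2:-→d3:-→d4:-→d5:-→d6:-→d7:-→d8:-→d9:-→d10:-→d11:-→d12:-→d13:-→d14:-→d15:-→d16:H2 -> H2
  add 14.165.195.0/26 -> H4 at depth 26
  lookup 60.139.0.68: bits 0011110010001011 walk d0:H4→d1:-→d2:-→d3:-→d4:-→d5:-→d6:-→d7:-→d8:-→d9:-→d10:-→d11:-→d12:-→d13:-→d14:-→d15:-→d16:H2 -> H2
  add 45.36.0.0/17 -> H4 at depth 17
  lookup 60.139.1.191: bits 0011110010001011 walk d0:H4→d1:-→d2:-→d3:-→d4:-→d5:-→d6:-→d7:-→d8:-→d9:-→d10:-→d11:-→d12:-→d13:-→d14:-→d15:-→d16:H2 -> H2
  lookup 60.139.0.6: bits 0011110010001011 walk d0:H4→d1:-→d2:-→d3:-→d4:-→d5:-→d6:-→d7:-→d8:-→d9:-→d10:-→d11:-→d12:-→d13:-→d14:-→d15:-→d16:H2 -> H2
  lookup 45.36.0.111: bits 00101101001001000000 walk d0:H4→d1:-→d2:-→d3:-→d4:-→d5:-→d6:-→d7:-→d8:-→d9:-→d10:-→d11:-→d12:-→d13:-→d14:-→d15:-→d16:-→d17:H4→d18:-→d19:-→d20:- -> H4
  add 0.0.0.0/0 -> H2 at depth 0
  add 45.32.0.0/12 -> H5 at depth 12
  lookup 45.32.0.12: bits 0010110100100 walk d0:H2→d1:-→d2:-→d3:-→d4:-→d5:-→d6:-→d7:-→d8:-→d9:-→d10:-→d11:-→d12:H5→d13:- -> H5
  lookup 60.139.0.11: bits 0011110010001011 walk d0:H2→d1:-→d2:-→d3:-→d4:-→d5:-→d6:-→d7:-→d8:-→d9:-→d10:-→d11:-→d12:-→d13:-→d14:-→d15:-→d16:H2 -> H2
  lookup 14.165.195.49: bits 00001110101001011100001100 walk d0:H2→d1:-→d2:-→d3:-→d4:-→d5:-→d6:-→d7:-→d8:-→d9:-→d10:-→d11:-→d12:-→d13:-→d14:-→d15:-→d16:-→d17:-→d18:-→d19:-→d20:-→d21:-→d22:-→d23:-→d24:-→d25:-→d26:H4 -> H4

== LOOKUPS ==
["H2","H2","H2","H2","H2","H4","H5","H2","H4"]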